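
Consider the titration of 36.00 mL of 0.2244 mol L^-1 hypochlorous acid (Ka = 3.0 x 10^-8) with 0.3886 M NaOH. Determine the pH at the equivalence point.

10.34

n(HClO) = 0.2244 x 0.03600 = 0.008078 mol; V(NaOH) at equivalence = 0.008078/0.3886 = 0.02079 L.
At equivalence all the acid is converted to ClO-; total volume = 0.03600 + 0.02079 = 0.05679 L, so [ClO-] = 0.008078/0.05679 = 0.1423 M.
Kb = Kw/Ka = 1.0e-14 / 3.0 x 10^-8 = 3.33e-7.
[OH^-] = sqrt(Kb x [ClO-]) = sqrt(3.33e-7 x 0.1423) = 0.000218 M.
pOH = 3.66, so pH = 14.00 - 3.66 = 10.34.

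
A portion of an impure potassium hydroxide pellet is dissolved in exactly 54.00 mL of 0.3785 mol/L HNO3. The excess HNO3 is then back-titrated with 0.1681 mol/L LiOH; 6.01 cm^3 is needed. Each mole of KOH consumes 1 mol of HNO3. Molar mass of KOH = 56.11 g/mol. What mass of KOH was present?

1.09 g

Total n(HNO3) added = 0.3785 x 0.05400 = 0.02044 mol.
n(LiOH) used = 0.1681 x 0.006010 = 0.001010 mol, which equals the excess n(HNO3).
So n(HNO3) consumed by the sample = 0.02044 - 0.001010 = 0.01943 mol.
n(KOH) = 0.01943 / 1 = 0.01943 mol.
mass = 0.01943 mol x 56.11 g/mol = 1.09 g.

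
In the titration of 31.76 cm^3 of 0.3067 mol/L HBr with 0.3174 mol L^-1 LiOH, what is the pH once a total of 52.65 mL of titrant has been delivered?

n(acid) = 0.3067 x 0.03176 = 0.009741 mol; n(LiOH) added = 0.3174 x 0.05265 = 0.01671 mol.
Base is in excess by 0.01671 - 0.009741 = 0.006970 mol in a total volume of 0.08441 L.
[OH^-] = 0.006970/0.08441 = 0.08258 M, so pOH = 1.08 and pH = 14.00 - 1.08 = 12.92.

12.92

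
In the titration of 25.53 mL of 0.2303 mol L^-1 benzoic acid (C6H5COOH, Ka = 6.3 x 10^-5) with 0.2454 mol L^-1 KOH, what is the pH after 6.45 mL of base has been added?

3.77

Initial n(C6H5COOH) = 0.2303 x 0.02553 = 0.005880 mol.
n(KOH) added = 0.2454 x 0.006450 = 0.001583 mol, converting that many moles of C6H5COOH to C6H5COO-.
Remaining n(C6H5COOH) = 0.004297 mol; n(C6H5COO-) = 0.001583 mol.
By Henderson-Hasselbalch, pH = pKa + log([A^-]/[HA]) = 4.20 + log(0.001583/0.004297) = 4.20 + (-0.43) = 3.77.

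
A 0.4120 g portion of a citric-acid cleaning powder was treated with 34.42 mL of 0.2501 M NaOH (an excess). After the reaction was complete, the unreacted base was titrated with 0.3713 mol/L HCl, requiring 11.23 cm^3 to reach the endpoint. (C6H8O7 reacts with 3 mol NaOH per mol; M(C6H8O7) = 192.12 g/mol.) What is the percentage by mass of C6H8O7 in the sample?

Total n(NaOH) added = 0.2501 x 0.03442 = 0.008608 mol.
n(HCl) used = 0.3713 x 0.01123 = 0.004170 mol, which equals the excess n(NaOH).
So n(NaOH) consumed by the sample = 0.008608 - 0.004170 = 0.004439 mol.
n(C6H8O7) = 0.004439 / 3 = 0.001480 mol.
mass C6H8O7 = 0.001480 x 192.12 = 0.2843 g, so %C6H8O7 = 0.2843/0.4120 x 100 = 69.0%.

69.0%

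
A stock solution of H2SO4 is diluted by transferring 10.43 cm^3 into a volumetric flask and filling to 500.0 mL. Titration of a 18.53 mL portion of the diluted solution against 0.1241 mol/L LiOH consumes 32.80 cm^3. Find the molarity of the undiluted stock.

5.27 M

n(LiOH) = 0.1241 x 0.03280 = 0.004070 mol.
n(H2SO4) in the aliquot = 0.004070 x 1/2 = 0.002035 mol.
[diluted H2SO4] = 0.002035 / 0.01853 = 0.1098 M.
Dilution factor = 500.0/10.43 = 47.94, so [stock] = 0.1098 x 47.94 = 5.27 M.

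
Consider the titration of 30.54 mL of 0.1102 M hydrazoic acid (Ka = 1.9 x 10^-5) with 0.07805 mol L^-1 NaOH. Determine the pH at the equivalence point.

n(HN3) = 0.1102 x 0.03054 = 0.003366 mol; V(NaOH) at equivalence = 0.003366/0.07805 = 0.04312 L.
At equivalence all the acid is converted to N3-; total volume = 0.03054 + 0.04312 = 0.07366 L, so [N3-] = 0.003366/0.07366 = 0.04569 M.
Kb = Kw/Ka = 1.0e-14 / 1.9 x 10^-5 = 5.26e-10.
[OH^-] = sqrt(Kb x [N3-]) = sqrt(5.26e-10 x 0.04569) = 4.90e-6 M.
pOH = 5.31, so pH = 14.00 - 5.31 = 8.69.

8.69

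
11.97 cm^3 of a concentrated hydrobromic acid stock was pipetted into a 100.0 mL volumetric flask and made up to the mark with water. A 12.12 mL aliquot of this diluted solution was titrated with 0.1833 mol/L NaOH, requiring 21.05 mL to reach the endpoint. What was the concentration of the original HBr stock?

n(NaOH) = 0.1833 x 0.02105 = 0.003858 mol.
n(HBr) in the aliquot = 0.003858 mol.
[diluted HBr] = 0.003858 / 0.01212 = 0.3184 M.
Dilution factor = 100.0/11.97 = 8.354, so [stock] = 0.3184 x 8.354 = 2.66 M.

2.66 M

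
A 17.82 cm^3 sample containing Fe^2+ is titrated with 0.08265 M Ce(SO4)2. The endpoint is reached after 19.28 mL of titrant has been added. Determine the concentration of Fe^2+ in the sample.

n(Ce(SO4)2) = 0.08265 x 0.01928 = 0.001593 mol.
From the balanced equation, 1 mol Ce(SO4)2 reacts with 1 mol Fe^2+, so n(Fe^2+) = 0.001593 x 1/1 = 0.001593 mol.
[Fe^2+] = 0.001593 / 0.01782 L = 0.0894 M.

0.0894 M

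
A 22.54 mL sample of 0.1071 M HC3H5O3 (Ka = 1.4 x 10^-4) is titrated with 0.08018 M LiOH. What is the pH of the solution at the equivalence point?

8.26

n(HC3H5O3) = 0.1071 x 0.02254 = 0.002414 mol; V(LiOH) at equivalence = 0.002414/0.08018 = 0.03011 L.
At equivalence all the acid is converted to C3H5O3-; total volume = 0.02254 + 0.03011 = 0.05265 L, so [C3H5O3-] = 0.002414/0.05265 = 0.04585 M.
Kb = Kw/Ka = 1.0e-14 / 1.4 x 10^-4 = 7.14e-11.
[OH^-] = sqrt(Kb x [C3H5O3-]) = sqrt(7.14e-11 x 0.04585) = 1.81e-6 M.
pOH = 5.74, so pH = 14.00 - 5.74 = 8.26.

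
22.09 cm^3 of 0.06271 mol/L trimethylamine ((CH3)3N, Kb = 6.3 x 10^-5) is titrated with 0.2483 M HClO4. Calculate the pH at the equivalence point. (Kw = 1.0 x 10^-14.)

5.55

n((CH3)3N) = 0.06271 x 0.02209 = 0.001385 mol; V(HClO4) at equivalence = 0.001385/0.2483 = 0.005579 L.
At equivalence the base is fully converted to (CH3)3NH+; total volume = 0.02767 L, so [(CH3)3NH+] = 0.001385/0.02767 = 0.05007 M.
Ka((CH3)3NH+) = Kw/Kb = 1.0e-14 / 6.3 x 10^-5 = 1.59e-10.
[H^+] = sqrt(Ka x [(CH3)3NH+]) = sqrt(1.59e-10 x 0.05007) = 2.82e-6 M.
pH = -log(2.82e-6) = 5.55.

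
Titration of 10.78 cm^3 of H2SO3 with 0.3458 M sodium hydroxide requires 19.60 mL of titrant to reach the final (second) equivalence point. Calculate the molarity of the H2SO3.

n(NaOH) = 0.3458 x 0.01960 = 0.006778 mol.
At the final (second) equivalence point, 2 mol OH^- react per mol H2SO3, so n(H2SO3) = 0.006778 / 2 = 0.003389 mol.
[H2SO3] = 0.003389 / 0.01078 L = 0.314 M.

0.314 M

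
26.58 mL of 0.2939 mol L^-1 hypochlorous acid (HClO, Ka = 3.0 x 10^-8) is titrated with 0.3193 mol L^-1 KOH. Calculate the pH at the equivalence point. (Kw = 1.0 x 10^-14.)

n(HClO) = 0.2939 x 0.02658 = 0.007812 mol; V(KOH) at equivalence = 0.007812/0.3193 = 0.02447 L.
At equivalence all the acid is converted to ClO-; total volume = 0.02658 + 0.02447 = 0.05105 L, so [ClO-] = 0.007812/0.05105 = 0.1530 M.
Kb = Kw/Ka = 1.0e-14 / 3.0 x 10^-8 = 3.33e-7.
[OH^-] = sqrt(Kb x [ClO-]) = sqrt(3.33e-7 x 0.1530) = 0.000226 M.
pOH = 3.65, so pH = 14.00 - 3.65 = 10.35.

10.35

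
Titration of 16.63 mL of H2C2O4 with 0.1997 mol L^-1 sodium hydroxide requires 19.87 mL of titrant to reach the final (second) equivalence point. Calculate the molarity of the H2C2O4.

0.119 M

n(NaOH) = 0.1997 x 0.01987 = 0.003968 mol.
At the final (second) equivalence point, 2 mol OH^- react per mol H2C2O4, so n(H2C2O4) = 0.003968 / 2 = 0.001984 mol.
[H2C2O4] = 0.001984 / 0.01663 L = 0.119 M.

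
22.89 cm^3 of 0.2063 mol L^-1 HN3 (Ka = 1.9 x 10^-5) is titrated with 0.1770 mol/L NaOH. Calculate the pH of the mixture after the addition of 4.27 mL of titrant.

Initial n(HN3) = 0.2063 x 0.02289 = 0.004722 mol.
n(NaOH) added = 0.1770 x 0.004270 = 0.0007558 mol, converting that many moles of HN3 to N3-.
Remaining n(HN3) = 0.003966 mol; n(N3-) = 0.0007558 mol.
By Henderson-Hasselbalch, pH = pKa + log([A^-]/[HA]) = 4.72 + log(0.0007558/0.003966) = 4.72 + (-0.72) = 4.00.

4.00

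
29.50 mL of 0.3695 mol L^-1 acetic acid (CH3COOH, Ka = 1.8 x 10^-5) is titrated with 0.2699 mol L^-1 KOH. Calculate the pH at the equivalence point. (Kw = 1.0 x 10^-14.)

8.97

n(CH3COOH) = 0.3695 x 0.02950 = 0.01090 mol; V(KOH) at equivalence = 0.01090/0.2699 = 0.04039 L.
At equivalence all the acid is converted to CH3COO-; total volume = 0.02950 + 0.04039 = 0.06989 L, so [CH3COO-] = 0.01090/0.06989 = 0.1560 M.
Kb = Kw/Ka = 1.0e-14 / 1.8 x 10^-5 = 5.56e-10.
[OH^-] = sqrt(Kb x [CH3COO-]) = sqrt(5.56e-10 x 0.1560) = 9.31e-6 M.
pOH = 5.03, so pH = 14.00 - 5.03 = 8.97.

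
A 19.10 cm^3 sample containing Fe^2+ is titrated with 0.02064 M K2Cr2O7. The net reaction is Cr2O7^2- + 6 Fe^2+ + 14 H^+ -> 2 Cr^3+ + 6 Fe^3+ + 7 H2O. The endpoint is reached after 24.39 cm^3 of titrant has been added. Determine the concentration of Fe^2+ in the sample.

0.158 M

n(K2Cr2O7) = 0.02064 x 0.02439 = 0.0005034 mol.
From the balanced equation, 1 mol K2Cr2O7 reacts with 6 mol Fe^2+, so n(Fe^2+) = 0.0005034 x 6/1 = 0.003020 mol.
[Fe^2+] = 0.003020 / 0.01910 L = 0.158 M.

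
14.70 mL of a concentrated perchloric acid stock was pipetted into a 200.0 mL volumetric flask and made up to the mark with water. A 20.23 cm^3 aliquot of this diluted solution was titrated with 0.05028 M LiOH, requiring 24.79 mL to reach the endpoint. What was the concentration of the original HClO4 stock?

0.838 M

n(LiOH) = 0.05028 x 0.02479 = 0.001246 mol.
n(HClO4) in the aliquot = 0.001246 mol.
[diluted HClO4] = 0.001246 / 0.02023 = 0.06161 M.
Dilution factor = 200.0/14.70 = 13.61, so [stock] = 0.06161 x 13.61 = 0.838 M.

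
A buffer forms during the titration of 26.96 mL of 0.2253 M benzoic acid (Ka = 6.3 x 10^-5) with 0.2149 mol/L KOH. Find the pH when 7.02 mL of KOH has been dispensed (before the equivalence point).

3.72

Initial n(C6H5COOH) = 0.2253 x 0.02696 = 0.006074 mol.
n(KOH) added = 0.2149 x 0.007020 = 0.001509 mol, converting that many moles of C6H5COOH to C6H5COO-.
Remaining n(C6H5COOH) = 0.004565 mol; n(C6H5COO-) = 0.001509 mol.
By Henderson-Hasselbalch, pH = pKa + log([A^-]/[HA]) = 4.20 + log(0.001509/0.004565) = 4.20 + (-0.48) = 3.72.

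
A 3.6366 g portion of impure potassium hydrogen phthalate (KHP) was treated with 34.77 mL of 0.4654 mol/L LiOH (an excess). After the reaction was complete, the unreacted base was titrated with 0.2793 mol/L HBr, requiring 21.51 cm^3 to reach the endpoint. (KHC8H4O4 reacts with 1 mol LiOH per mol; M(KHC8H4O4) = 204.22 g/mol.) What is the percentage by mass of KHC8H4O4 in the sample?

57.1%

Total n(LiOH) added = 0.4654 x 0.03477 = 0.01618 mol.
n(HBr) used = 0.2793 x 0.02151 = 0.006008 mol, which equals the excess n(LiOH).
So n(LiOH) consumed by the sample = 0.01618 - 0.006008 = 0.01017 mol.
n(KHC8H4O4) = 0.01017 / 1 = 0.01017 mol.
mass KHC8H4O4 = 0.01017 x 204.22 = 2.078 g, so %KHC8H4O4 = 2.078/3.6366 x 100 = 57.1%.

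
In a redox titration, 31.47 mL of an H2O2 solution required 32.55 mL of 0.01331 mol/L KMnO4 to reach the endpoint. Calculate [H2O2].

0.0344 M

n(KMnO4) = 0.01331 x 0.03255 = 0.0004332 mol.
From the balanced equation, 2 mol KMnO4 reacts with 5 mol H2O2, so n(H2O2) = 0.0004332 x 5/2 = 0.001083 mol.
[H2O2] = 0.001083 / 0.03147 L = 0.0344 M.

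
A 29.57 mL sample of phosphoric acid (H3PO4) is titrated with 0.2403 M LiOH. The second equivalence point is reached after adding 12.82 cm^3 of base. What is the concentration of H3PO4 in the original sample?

n(LiOH) = 0.2403 x 0.01282 = 0.003081 mol.
At the second equivalence point, 2 mol OH^- react per mol H3PO4, so n(H3PO4) = 0.003081 / 2 = 0.001540 mol.
[H3PO4] = 0.001540 / 0.02957 L = 0.0521 M.

0.0521 M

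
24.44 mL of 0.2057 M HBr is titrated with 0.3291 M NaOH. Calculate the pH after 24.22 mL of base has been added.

n(acid) = 0.2057 x 0.02444 = 0.005027 mol; n(NaOH) added = 0.3291 x 0.02422 = 0.007971 mol.
Base is in excess by 0.007971 - 0.005027 = 0.002943 mol in a total volume of 0.04866 L.
[OH^-] = 0.002943/0.04866 = 0.06049 M, so pOH = 1.22 and pH = 14.00 - 1.22 = 12.78.

12.78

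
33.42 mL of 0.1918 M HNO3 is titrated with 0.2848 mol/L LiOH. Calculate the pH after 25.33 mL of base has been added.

n(acid) = 0.1918 x 0.03342 = 0.006410 mol; n(LiOH) added = 0.2848 x 0.02533 = 0.007214 mol.
Base is in excess by 0.007214 - 0.006410 = 0.0008040 mol in a total volume of 0.05875 L.
[OH^-] = 0.0008040/0.05875 = 0.01369 M, so pOH = 1.86 and pH = 14.00 - 1.86 = 12.14.

12.14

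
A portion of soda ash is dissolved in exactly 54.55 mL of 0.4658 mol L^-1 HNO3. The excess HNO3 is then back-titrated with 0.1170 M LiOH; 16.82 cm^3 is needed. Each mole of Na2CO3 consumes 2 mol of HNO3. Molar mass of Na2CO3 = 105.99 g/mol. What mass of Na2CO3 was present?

1.24 g

Total n(HNO3) added = 0.4658 x 0.05455 = 0.02541 mol.
n(LiOH) used = 0.1170 x 0.01682 = 0.001968 mol, which equals the excess n(HNO3).
So n(HNO3) consumed by the sample = 0.02541 - 0.001968 = 0.02344 mol.
n(Na2CO3) = 0.02344 / 2 = 0.01172 mol.
mass = 0.01172 mol x 105.99 g/mol = 1.24 g.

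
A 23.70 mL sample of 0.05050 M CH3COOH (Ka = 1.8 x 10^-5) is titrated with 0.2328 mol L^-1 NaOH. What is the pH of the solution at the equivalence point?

n(CH3COOH) = 0.05050 x 0.02370 = 0.001197 mol; V(NaOH) at equivalence = 0.001197/0.2328 = 0.005141 L.
At equivalence all the acid is converted to CH3COO-; total volume = 0.02370 + 0.005141 = 0.02884 L, so [CH3COO-] = 0.001197/0.02884 = 0.04150 M.
Kb = Kw/Ka = 1.0e-14 / 1.8 x 10^-5 = 5.56e-10.
[OH^-] = sqrt(Kb x [CH3COO-]) = sqrt(5.56e-10 x 0.04150) = 4.80e-6 M.
pOH = 5.32, so pH = 14.00 - 5.32 = 8.68.

8.68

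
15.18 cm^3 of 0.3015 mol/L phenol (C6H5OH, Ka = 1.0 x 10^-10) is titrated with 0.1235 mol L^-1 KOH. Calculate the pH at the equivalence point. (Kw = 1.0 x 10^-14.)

11.47

n(C6H5OH) = 0.3015 x 0.01518 = 0.004577 mol; V(KOH) at equivalence = 0.004577/0.1235 = 0.03706 L.
At equivalence all the acid is converted to C6H5O-; total volume = 0.01518 + 0.03706 = 0.05224 L, so [C6H5O-] = 0.004577/0.05224 = 0.08761 M.
Kb = Kw/Ka = 1.0e-14 / 1.0 x 10^-10 = 0.000100.
[OH^-] = sqrt(Kb x [C6H5O-]) = sqrt(0.000100 x 0.08761) = 0.00296 M.
pOH = 2.53, so pH = 14.00 - 2.53 = 11.47.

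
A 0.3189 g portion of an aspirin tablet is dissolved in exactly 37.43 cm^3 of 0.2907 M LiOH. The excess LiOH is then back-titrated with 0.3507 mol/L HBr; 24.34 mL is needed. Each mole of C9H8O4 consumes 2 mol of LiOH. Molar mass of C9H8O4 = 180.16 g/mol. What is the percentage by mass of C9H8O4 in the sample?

66.2%

Total n(LiOH) added = 0.2907 x 0.03743 = 0.01088 mol.
n(HBr) used = 0.3507 x 0.02434 = 0.008536 mol, which equals the excess n(LiOH).
So n(LiOH) consumed by the sample = 0.01088 - 0.008536 = 0.002345 mol.
n(C9H8O4) = 0.002345 / 2 = 0.001172 mol.
mass C9H8O4 = 0.001172 x 180.16 = 0.2112 g, so %C9H8O4 = 0.2112/0.3189 x 100 = 66.2%.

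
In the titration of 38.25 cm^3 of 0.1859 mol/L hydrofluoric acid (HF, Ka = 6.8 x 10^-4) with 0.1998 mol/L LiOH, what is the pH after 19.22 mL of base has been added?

Initial n(HF) = 0.1859 x 0.03825 = 0.007111 mol.
n(LiOH) added = 0.1998 x 0.01922 = 0.003840 mol, converting that many moles of HF to F-.
Remaining n(HF) = 0.003271 mol; n(F-) = 0.003840 mol.
By Henderson-Hasselbalch, pH = pKa + log([A^-]/[HA]) = 3.17 + log(0.003840/0.003271) = 3.17 + (+0.07) = 3.24.

3.24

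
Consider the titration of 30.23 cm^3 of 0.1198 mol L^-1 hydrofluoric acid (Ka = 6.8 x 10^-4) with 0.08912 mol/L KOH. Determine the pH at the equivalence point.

7.94

n(HF) = 0.1198 x 0.03023 = 0.003622 mol; V(KOH) at equivalence = 0.003622/0.08912 = 0.04064 L.
At equivalence all the acid is converted to F-; total volume = 0.03023 + 0.04064 = 0.07087 L, so [F-] = 0.003622/0.07087 = 0.05110 M.
Kb = Kw/Ka = 1.0e-14 / 6.8 x 10^-4 = 1.47e-11.
[OH^-] = sqrt(Kb x [F-]) = sqrt(1.47e-11 x 0.05110) = 8.67e-7 M.
pOH = 6.06, so pH = 14.00 - 6.06 = 7.94.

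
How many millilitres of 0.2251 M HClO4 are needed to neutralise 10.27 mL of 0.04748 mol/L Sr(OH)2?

n(Sr(OH)2) = 0.04748 mol/L x 0.01027 L = 0.0004876 mol.
The neutralisation is 1 Sr(OH)2 : 2 HClO4, so n(HClO4) = 0.0004876 x 2/1 = 0.0009752 mol.
V(HClO4) = 0.0009752 / 0.2251 = 0.004332 L = 4.33 mL.

4.33 mL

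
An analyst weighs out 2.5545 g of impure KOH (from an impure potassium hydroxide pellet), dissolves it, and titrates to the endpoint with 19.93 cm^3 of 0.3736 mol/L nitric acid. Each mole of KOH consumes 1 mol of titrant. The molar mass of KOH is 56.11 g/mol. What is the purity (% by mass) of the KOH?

16.4%

n(HNO3) = 0.3736 x 0.01993 = 0.007446 mol.
n(KOH) = 0.007446 / 1 = 0.007446 mol.
mass of KOH = 0.007446 x 56.11 = 0.4178 g.
% purity = 0.4178 / 2.5545 x 100 = 16.4%.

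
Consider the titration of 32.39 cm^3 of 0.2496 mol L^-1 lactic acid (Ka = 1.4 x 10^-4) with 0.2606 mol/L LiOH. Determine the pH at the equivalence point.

8.48

n(HC3H5O3) = 0.2496 x 0.03239 = 0.008085 mol; V(LiOH) at equivalence = 0.008085/0.2606 = 0.03102 L.
At equivalence all the acid is converted to C3H5O3-; total volume = 0.03239 + 0.03102 = 0.06341 L, so [C3H5O3-] = 0.008085/0.06341 = 0.1275 M.
Kb = Kw/Ka = 1.0e-14 / 1.4 x 10^-4 = 7.14e-11.
[OH^-] = sqrt(Kb x [C3H5O3-]) = sqrt(7.14e-11 x 0.1275) = 3.02e-6 M.
pOH = 5.52, so pH = 14.00 - 5.52 = 8.48.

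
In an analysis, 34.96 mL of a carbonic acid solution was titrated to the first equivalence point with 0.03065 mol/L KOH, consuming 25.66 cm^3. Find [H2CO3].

n(KOH) = 0.03065 x 0.02566 = 0.0007865 mol.
At the first equivalence point, 1 mol OH^- react per mol H2CO3, so n(H2CO3) = 0.0007865 / 1 = 0.0007865 mol.
[H2CO3] = 0.0007865 / 0.03496 L = 0.0225 M.

0.0225 M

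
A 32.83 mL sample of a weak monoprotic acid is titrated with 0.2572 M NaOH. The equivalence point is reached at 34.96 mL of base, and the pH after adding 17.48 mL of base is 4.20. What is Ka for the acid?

6.3 x 10^-5

17.48 mL is half of the equivalence volume, so this is the half-equivalence point where [HA] = [A^-].
At half-equivalence pH = pKa, so pKa = 4.20.
Ka = 10^(-4.20) = 6.3 x 10^-5.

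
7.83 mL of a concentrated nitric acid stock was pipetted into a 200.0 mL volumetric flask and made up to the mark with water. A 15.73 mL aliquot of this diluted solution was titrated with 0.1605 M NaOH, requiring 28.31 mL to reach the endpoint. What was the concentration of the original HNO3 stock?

n(NaOH) = 0.1605 x 0.02831 = 0.004544 mol.
n(HNO3) in the aliquot = 0.004544 mol.
[diluted HNO3] = 0.004544 / 0.01573 = 0.2889 M.
Dilution factor = 200.0/7.830 = 25.54, so [stock] = 0.2889 x 25.54 = 7.38 M.

7.38 M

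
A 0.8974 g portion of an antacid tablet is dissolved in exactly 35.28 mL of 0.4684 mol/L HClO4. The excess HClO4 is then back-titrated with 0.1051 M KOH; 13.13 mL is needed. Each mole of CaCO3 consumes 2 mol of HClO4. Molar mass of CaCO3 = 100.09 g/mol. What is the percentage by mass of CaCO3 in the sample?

Total n(HClO4) added = 0.4684 x 0.03528 = 0.01653 mol.
n(KOH) used = 0.1051 x 0.01313 = 0.001380 mol, which equals the excess n(HClO4).
So n(HClO4) consumed by the sample = 0.01653 - 0.001380 = 0.01515 mol.
n(CaCO3) = 0.01515 / 2 = 0.007573 mol.
mass CaCO3 = 0.007573 x 100.09 = 0.7579 g, so %CaCO3 = 0.7579/0.8974 x 100 = 84.5%.

84.5%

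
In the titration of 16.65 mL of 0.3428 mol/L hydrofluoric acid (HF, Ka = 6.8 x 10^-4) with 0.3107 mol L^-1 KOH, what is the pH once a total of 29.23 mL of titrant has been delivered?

12.87

n(acid) = 0.3428 x 0.01665 = 0.005708 mol; n(KOH) added = 0.3107 x 0.02923 = 0.009082 mol.
Base is in excess by 0.009082 - 0.005708 = 0.003374 mol in a total volume of 0.04588 L.
[OH^-] = 0.003374/0.04588 = 0.07354 M, so pOH = 1.13 and pH = 14.00 - 1.13 = 12.87.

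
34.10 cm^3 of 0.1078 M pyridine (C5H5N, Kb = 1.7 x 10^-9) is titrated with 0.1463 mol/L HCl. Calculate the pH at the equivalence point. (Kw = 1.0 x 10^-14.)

n(C5H5N) = 0.1078 x 0.03410 = 0.003676 mol; V(HCl) at equivalence = 0.003676/0.1463 = 0.02513 L.
At equivalence the base is fully converted to C5H5NH+; total volume = 0.05923 L, so [C5H5NH+] = 0.003676/0.05923 = 0.06207 M.
Ka(C5H5NH+) = Kw/Kb = 1.0e-14 / 1.7 x 10^-9 = 5.88e-6.
[H^+] = sqrt(Ka x [C5H5NH+]) = sqrt(5.88e-6 x 0.06207) = 0.000604 M.
pH = -log(0.000604) = 3.22.

3.22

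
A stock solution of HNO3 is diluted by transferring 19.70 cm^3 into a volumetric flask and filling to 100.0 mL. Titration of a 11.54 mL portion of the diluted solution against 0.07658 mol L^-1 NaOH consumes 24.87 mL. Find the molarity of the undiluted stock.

n(NaOH) = 0.07658 x 0.02487 = 0.001905 mol.
n(HNO3) in the aliquot = 0.001905 mol.
[diluted HNO3] = 0.001905 / 0.01154 = 0.1650 M.
Dilution factor = 100.0/19.70 = 5.076, so [stock] = 0.1650 x 5.076 = 0.838 M.

0.838 M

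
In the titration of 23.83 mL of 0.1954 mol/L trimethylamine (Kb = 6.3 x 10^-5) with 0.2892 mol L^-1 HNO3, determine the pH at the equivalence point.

5.37

n((CH3)3N) = 0.1954 x 0.02383 = 0.004656 mol; V(HNO3) at equivalence = 0.004656/0.2892 = 0.01610 L.
At equivalence the base is fully converted to (CH3)3NH+; total volume = 0.03993 L, so [(CH3)3NH+] = 0.004656/0.03993 = 0.1166 M.
Ka((CH3)3NH+) = Kw/Kb = 1.0e-14 / 6.3 x 10^-5 = 1.59e-10.
[H^+] = sqrt(Ka x [(CH3)3NH+]) = sqrt(1.59e-10 x 0.1166) = 4.30e-6 M.
pH = -log(4.30e-6) = 5.37.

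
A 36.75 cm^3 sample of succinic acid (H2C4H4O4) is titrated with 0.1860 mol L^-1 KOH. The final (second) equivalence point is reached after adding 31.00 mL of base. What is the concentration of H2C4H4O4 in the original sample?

n(KOH) = 0.1860 x 0.03100 = 0.005766 mol.
At the final (second) equivalence point, 2 mol OH^- react per mol H2C4H4O4, so n(H2C4H4O4) = 0.005766 / 2 = 0.002883 mol.
[H2C4H4O4] = 0.002883 / 0.03675 L = 0.0784 M.

0.0784 M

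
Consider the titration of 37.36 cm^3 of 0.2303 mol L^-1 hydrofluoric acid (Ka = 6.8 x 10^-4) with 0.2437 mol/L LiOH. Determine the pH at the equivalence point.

n(HF) = 0.2303 x 0.03736 = 0.008604 mol; V(LiOH) at equivalence = 0.008604/0.2437 = 0.03531 L.
At equivalence all the acid is converted to F-; total volume = 0.03736 + 0.03531 = 0.07267 L, so [F-] = 0.008604/0.07267 = 0.1184 M.
Kb = Kw/Ka = 1.0e-14 / 6.8 x 10^-4 = 1.47e-11.
[OH^-] = sqrt(Kb x [F-]) = sqrt(1.47e-11 x 0.1184) = 1.32e-6 M.
pOH = 5.88, so pH = 14.00 - 5.88 = 8.12.

8.12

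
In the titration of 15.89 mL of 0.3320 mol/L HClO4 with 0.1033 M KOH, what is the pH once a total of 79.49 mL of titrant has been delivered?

n(acid) = 0.3320 x 0.01589 = 0.005275 mol; n(KOH) added = 0.1033 x 0.07949 = 0.008211 mol.
Base is in excess by 0.008211 - 0.005275 = 0.002936 mol in a total volume of 0.09538 L.
[OH^-] = 0.002936/0.09538 = 0.03078 M, so pOH = 1.51 and pH = 14.00 - 1.51 = 12.49.

12.49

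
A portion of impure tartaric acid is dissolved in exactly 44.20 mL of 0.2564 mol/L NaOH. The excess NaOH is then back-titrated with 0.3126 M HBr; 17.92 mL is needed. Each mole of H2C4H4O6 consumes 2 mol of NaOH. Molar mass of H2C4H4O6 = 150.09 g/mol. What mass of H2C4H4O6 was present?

0.430 g

Total n(NaOH) added = 0.2564 x 0.04420 = 0.01133 mol.
n(HBr) used = 0.3126 x 0.01792 = 0.005602 mol, which equals the excess n(NaOH).
So n(NaOH) consumed by the sample = 0.01133 - 0.005602 = 0.005731 mol.
n(H2C4H4O6) = 0.005731 / 2 = 0.002866 mol.
mass = 0.002866 mol x 150.09 g/mol = 0.430 g.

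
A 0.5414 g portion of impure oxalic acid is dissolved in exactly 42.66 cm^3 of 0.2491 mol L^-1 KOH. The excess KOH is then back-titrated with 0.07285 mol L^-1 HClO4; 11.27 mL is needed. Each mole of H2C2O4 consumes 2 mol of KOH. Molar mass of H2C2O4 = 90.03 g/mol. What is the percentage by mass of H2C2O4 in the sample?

81.5%

Total n(KOH) added = 0.2491 x 0.04266 = 0.01063 mol.
n(HClO4) used = 0.07285 x 0.01127 = 0.0008210 mol, which equals the excess n(KOH).
So n(KOH) consumed by the sample = 0.01063 - 0.0008210 = 0.009806 mol.
n(H2C2O4) = 0.009806 / 2 = 0.004903 mol.
mass H2C2O4 = 0.004903 x 90.03 = 0.4414 g, so %H2C2O4 = 0.4414/0.5414 x 100 = 81.5%.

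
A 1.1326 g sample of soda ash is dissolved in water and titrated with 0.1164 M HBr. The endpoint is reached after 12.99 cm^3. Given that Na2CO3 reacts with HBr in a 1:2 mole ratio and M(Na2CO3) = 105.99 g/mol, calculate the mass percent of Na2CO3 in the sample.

n(HBr) = 0.1164 x 0.01299 = 0.001512 mol.
n(Na2CO3) = 0.001512 / 2 = 0.0007560 mol.
mass of Na2CO3 = 0.0007560 x 105.99 = 0.08013 g.
% purity = 0.08013 / 1.1326 x 100 = 7.07%.

7.07%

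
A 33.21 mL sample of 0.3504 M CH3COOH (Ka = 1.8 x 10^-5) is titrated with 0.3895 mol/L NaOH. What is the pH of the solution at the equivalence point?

n(CH3COOH) = 0.3504 x 0.03321 = 0.01164 mol; V(NaOH) at equivalence = 0.01164/0.3895 = 0.02988 L.
At equivalence all the acid is converted to CH3COO-; total volume = 0.03321 + 0.02988 = 0.06309 L, so [CH3COO-] = 0.01164/0.06309 = 0.1845 M.
Kb = Kw/Ka = 1.0e-14 / 1.8 x 10^-5 = 5.56e-10.
[OH^-] = sqrt(Kb x [CH3COO-]) = sqrt(5.56e-10 x 0.1845) = 1.01e-5 M.
pOH = 4.99, so pH = 14.00 - 4.99 = 9.01.

9.01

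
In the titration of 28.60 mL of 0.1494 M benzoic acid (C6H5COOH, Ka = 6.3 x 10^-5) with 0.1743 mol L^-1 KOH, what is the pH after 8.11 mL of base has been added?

3.89

Initial n(C6H5COOH) = 0.1494 x 0.02860 = 0.004273 mol.
n(KOH) added = 0.1743 x 0.008110 = 0.001414 mol, converting that many moles of C6H5COOH to C6H5COO-.
Remaining n(C6H5COOH) = 0.002859 mol; n(C6H5COO-) = 0.001414 mol.
By Henderson-Hasselbalch, pH = pKa + log([A^-]/[HA]) = 4.20 + log(0.001414/0.002859) = 4.20 + (-0.31) = 3.89.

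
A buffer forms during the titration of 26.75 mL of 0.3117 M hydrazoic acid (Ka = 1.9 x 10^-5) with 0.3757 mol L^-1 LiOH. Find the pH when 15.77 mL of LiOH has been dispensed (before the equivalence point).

5.11

Initial n(HN3) = 0.3117 x 0.02675 = 0.008338 mol.
n(LiOH) added = 0.3757 x 0.01577 = 0.005925 mol, converting that many moles of HN3 to N3-.
Remaining n(HN3) = 0.002413 mol; n(N3-) = 0.005925 mol.
By Henderson-Hasselbalch, pH = pKa + log([A^-]/[HA]) = 4.72 + log(0.005925/0.002413) = 4.72 + (+0.39) = 5.11.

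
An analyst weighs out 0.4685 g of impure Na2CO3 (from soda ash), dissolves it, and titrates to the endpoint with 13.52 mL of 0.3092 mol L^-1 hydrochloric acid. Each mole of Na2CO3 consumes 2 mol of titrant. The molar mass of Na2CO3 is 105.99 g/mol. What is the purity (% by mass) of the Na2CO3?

n(HCl) = 0.3092 x 0.01352 = 0.004180 mol.
n(Na2CO3) = 0.004180 / 2 = 0.002090 mol.
mass of Na2CO3 = 0.002090 x 105.99 = 0.2215 g.
% purity = 0.2215 / 0.4685 x 100 = 47.3%.

47.3%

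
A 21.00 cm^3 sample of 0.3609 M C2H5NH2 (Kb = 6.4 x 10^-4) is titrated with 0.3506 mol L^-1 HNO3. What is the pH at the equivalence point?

n(C2H5NH2) = 0.3609 x 0.02100 = 0.007579 mol; V(HNO3) at equivalence = 0.007579/0.3506 = 0.02162 L.
At equivalence the base is fully converted to C2H5NH3+; total volume = 0.04262 L, so [C2H5NH3+] = 0.007579/0.04262 = 0.1778 M.
Ka(C2H5NH3+) = Kw/Kb = 1.0e-14 / 6.4 x 10^-4 = 1.56e-11.
[H^+] = sqrt(Ka x [C2H5NH3+]) = sqrt(1.56e-11 x 0.1778) = 1.67e-6 M.
pH = -log(1.67e-6) = 5.78.

5.78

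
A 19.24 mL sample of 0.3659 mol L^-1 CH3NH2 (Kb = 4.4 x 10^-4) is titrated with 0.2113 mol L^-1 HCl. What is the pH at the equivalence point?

5.76

n(CH3NH2) = 0.3659 x 0.01924 = 0.007040 mol; V(HCl) at equivalence = 0.007040/0.2113 = 0.03332 L.
At equivalence the base is fully converted to CH3NH3+; total volume = 0.05256 L, so [CH3NH3+] = 0.007040/0.05256 = 0.1339 M.
Ka(CH3NH3+) = Kw/Kb = 1.0e-14 / 4.4 x 10^-4 = 2.27e-11.
[H^+] = sqrt(Ka x [CH3NH3+]) = sqrt(2.27e-11 x 0.1339) = 1.74e-6 M.
pH = -log(1.74e-6) = 5.76.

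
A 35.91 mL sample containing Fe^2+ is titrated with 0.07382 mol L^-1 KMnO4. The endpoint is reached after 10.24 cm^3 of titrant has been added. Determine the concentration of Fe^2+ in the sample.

n(KMnO4) = 0.07382 x 0.01024 = 0.0007559 mol.
From the balanced equation, 1 mol KMnO4 reacts with 5 mol Fe^2+, so n(Fe^2+) = 0.0007559 x 5/1 = 0.003780 mol.
[Fe^2+] = 0.003780 / 0.03591 L = 0.105 M.

0.105 M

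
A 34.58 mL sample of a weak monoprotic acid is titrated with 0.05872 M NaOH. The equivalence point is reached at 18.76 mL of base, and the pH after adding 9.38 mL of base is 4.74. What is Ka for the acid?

1.8 x 10^-5

9.38 mL is half of the equivalence volume, so this is the half-equivalence point where [HA] = [A^-].
At half-equivalence pH = pKa, so pKa = 4.74.
Ka = 10^(-4.74) = 1.8 x 10^-5.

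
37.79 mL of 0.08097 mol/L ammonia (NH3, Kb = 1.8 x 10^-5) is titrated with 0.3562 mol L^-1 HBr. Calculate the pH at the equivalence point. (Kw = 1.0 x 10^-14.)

n(NH3) = 0.08097 x 0.03779 = 0.003060 mol; V(HBr) at equivalence = 0.003060/0.3562 = 0.008590 L.
At equivalence the base is fully converted to NH4+; total volume = 0.04638 L, so [NH4+] = 0.003060/0.04638 = 0.06597 M.
Ka(NH4+) = Kw/Kb = 1.0e-14 / 1.8 x 10^-5 = 5.56e-10.
[H^+] = sqrt(Ka x [NH4+]) = sqrt(5.56e-10 x 0.06597) = 6.05e-6 M.
pH = -log(6.05e-6) = 5.22.

5.22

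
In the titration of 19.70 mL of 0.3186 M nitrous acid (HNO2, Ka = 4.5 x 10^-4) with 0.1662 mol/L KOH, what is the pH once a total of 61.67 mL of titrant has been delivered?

n(acid) = 0.3186 x 0.01970 = 0.006276 mol; n(KOH) added = 0.1662 x 0.06167 = 0.01025 mol.
Base is in excess by 0.01025 - 0.006276 = 0.003973 mol in a total volume of 0.08137 L.
[OH^-] = 0.003973/0.08137 = 0.04883 M, so pOH = 1.31 and pH = 14.00 - 1.31 = 12.69.

12.69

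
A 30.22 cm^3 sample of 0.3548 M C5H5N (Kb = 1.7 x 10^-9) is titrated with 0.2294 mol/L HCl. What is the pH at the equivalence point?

n(C5H5N) = 0.3548 x 0.03022 = 0.01072 mol; V(HCl) at equivalence = 0.01072/0.2294 = 0.04674 L.
At equivalence the base is fully converted to C5H5NH+; total volume = 0.07696 L, so [C5H5NH+] = 0.01072/0.07696 = 0.1393 M.
Ka(C5H5NH+) = Kw/Kb = 1.0e-14 / 1.7 x 10^-9 = 5.88e-6.
[H^+] = sqrt(Ka x [C5H5NH+]) = sqrt(5.88e-6 x 0.1393) = 0.000905 M.
pH = -log(0.000905) = 3.04.

3.04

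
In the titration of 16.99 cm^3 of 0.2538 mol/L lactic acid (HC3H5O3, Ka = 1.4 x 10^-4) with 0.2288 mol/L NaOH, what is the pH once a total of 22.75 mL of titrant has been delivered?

12.35

n(acid) = 0.2538 x 0.01699 = 0.004312 mol; n(NaOH) added = 0.2288 x 0.02275 = 0.005205 mol.
Base is in excess by 0.005205 - 0.004312 = 0.0008931 mol in a total volume of 0.03974 L.
[OH^-] = 0.0008931/0.03974 = 0.02247 M, so pOH = 1.65 and pH = 14.00 - 1.65 = 12.35.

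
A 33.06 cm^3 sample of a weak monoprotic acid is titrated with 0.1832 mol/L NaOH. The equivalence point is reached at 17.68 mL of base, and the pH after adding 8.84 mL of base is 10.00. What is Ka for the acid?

1.0 x 10^-10

8.84 mL is half of the equivalence volume, so this is the half-equivalence point where [HA] = [A^-].
At half-equivalence pH = pKa, so pKa = 10.00.
Ka = 10^(-10.00) = 1.0 x 10^-10.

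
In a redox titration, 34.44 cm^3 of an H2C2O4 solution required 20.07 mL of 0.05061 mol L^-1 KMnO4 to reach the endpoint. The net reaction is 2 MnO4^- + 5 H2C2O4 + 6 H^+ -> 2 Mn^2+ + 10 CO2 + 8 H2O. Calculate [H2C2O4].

0.0737 M

n(KMnO4) = 0.05061 x 0.02007 = 0.001016 mol.
From the balanced equation, 2 mol KMnO4 reacts with 5 mol H2C2O4, so n(H2C2O4) = 0.001016 x 5/2 = 0.002539 mol.
[H2C2O4] = 0.002539 / 0.03444 L = 0.0737 M.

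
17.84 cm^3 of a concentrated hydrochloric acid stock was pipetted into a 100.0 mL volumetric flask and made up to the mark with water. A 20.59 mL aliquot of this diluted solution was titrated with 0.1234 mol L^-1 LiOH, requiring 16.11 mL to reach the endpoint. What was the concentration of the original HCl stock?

n(LiOH) = 0.1234 x 0.01611 = 0.001988 mol.
n(HCl) in the aliquot = 0.001988 mol.
[diluted HCl] = 0.001988 / 0.02059 = 0.09655 M.
Dilution factor = 100.0/17.84 = 5.605, so [stock] = 0.09655 x 5.605 = 0.541 M.

0.541 M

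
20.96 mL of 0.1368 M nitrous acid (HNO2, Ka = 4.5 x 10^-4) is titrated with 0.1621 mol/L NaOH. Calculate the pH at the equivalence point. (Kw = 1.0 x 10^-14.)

n(HNO2) = 0.1368 x 0.02096 = 0.002867 mol; V(NaOH) at equivalence = 0.002867/0.1621 = 0.01769 L.
At equivalence all the acid is converted to NO2-; total volume = 0.02096 + 0.01769 = 0.03865 L, so [NO2-] = 0.002867/0.03865 = 0.07419 M.
Kb = Kw/Ka = 1.0e-14 / 4.5 x 10^-4 = 2.22e-11.
[OH^-] = sqrt(Kb x [NO2-]) = sqrt(2.22e-11 x 0.07419) = 1.28e-6 M.
pOH = 5.89, so pH = 14.00 - 5.89 = 8.11.

8.11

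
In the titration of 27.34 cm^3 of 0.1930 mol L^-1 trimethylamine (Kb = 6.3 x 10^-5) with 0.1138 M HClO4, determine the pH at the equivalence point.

5.47

n((CH3)3N) = 0.1930 x 0.02734 = 0.005277 mol; V(HClO4) at equivalence = 0.005277/0.1138 = 0.04637 L.
At equivalence the base is fully converted to (CH3)3NH+; total volume = 0.07371 L, so [(CH3)3NH+] = 0.005277/0.07371 = 0.07159 M.
Ka((CH3)3NH+) = Kw/Kb = 1.0e-14 / 6.3 x 10^-5 = 1.59e-10.
[H^+] = sqrt(Ka x [(CH3)3NH+]) = sqrt(1.59e-10 x 0.07159) = 3.37e-6 M.
pH = -log(3.37e-6) = 5.47.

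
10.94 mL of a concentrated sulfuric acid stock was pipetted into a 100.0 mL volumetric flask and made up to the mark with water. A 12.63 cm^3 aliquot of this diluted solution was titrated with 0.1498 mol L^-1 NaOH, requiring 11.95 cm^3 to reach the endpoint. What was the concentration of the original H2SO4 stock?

0.648 M

n(NaOH) = 0.1498 x 0.01195 = 0.001790 mol.
n(H2SO4) in the aliquot = 0.001790 x 1/2 = 0.0008951 mol.
[diluted H2SO4] = 0.0008951 / 0.01263 = 0.07087 M.
Dilution factor = 100.0/10.94 = 9.141, so [stock] = 0.07087 x 9.141 = 0.648 M.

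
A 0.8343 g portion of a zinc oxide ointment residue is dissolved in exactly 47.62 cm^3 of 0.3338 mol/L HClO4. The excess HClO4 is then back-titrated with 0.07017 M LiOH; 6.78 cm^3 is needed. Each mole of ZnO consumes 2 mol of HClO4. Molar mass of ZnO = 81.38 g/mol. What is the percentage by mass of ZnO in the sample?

75.2%

Total n(HClO4) added = 0.3338 x 0.04762 = 0.01590 mol.
n(LiOH) used = 0.07017 x 0.006780 = 0.0004758 mol, which equals the excess n(HClO4).
So n(HClO4) consumed by the sample = 0.01590 - 0.0004758 = 0.01542 mol.
n(ZnO) = 0.01542 / 2 = 0.007710 mol.
mass ZnO = 0.007710 x 81.38 = 0.6274 g, so %ZnO = 0.6274/0.8343 x 100 = 75.2%.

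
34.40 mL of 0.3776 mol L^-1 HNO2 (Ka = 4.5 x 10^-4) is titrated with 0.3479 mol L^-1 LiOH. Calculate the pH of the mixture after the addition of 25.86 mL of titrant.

3.70

Initial n(HNO2) = 0.3776 x 0.03440 = 0.01299 mol.
n(LiOH) added = 0.3479 x 0.02586 = 0.008997 mol, converting that many moles of HNO2 to NO2-.
Remaining n(HNO2) = 0.003993 mol; n(NO2-) = 0.008997 mol.
By Henderson-Hasselbalch, pH = pKa + log([A^-]/[HA]) = 3.35 + log(0.008997/0.003993) = 3.35 + (+0.35) = 3.70.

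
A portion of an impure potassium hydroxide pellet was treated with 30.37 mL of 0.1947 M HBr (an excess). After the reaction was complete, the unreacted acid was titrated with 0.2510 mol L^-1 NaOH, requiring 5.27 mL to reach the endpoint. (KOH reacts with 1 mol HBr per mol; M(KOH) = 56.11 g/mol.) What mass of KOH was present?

Total n(HBr) added = 0.1947 x 0.03037 = 0.005913 mol.
n(NaOH) used = 0.2510 x 0.005270 = 0.001323 mol, which equals the excess n(HBr).
So n(HBr) consumed by the sample = 0.005913 - 0.001323 = 0.004590 mol.
n(KOH) = 0.004590 / 1 = 0.004590 mol.
mass = 0.004590 mol x 56.11 g/mol = 0.258 g.

0.258 g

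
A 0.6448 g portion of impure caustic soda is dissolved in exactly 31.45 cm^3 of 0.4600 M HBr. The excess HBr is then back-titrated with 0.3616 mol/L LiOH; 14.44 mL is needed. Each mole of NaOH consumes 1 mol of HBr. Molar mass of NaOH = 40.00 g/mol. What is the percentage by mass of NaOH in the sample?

Total n(HBr) added = 0.4600 x 0.03145 = 0.01447 mol.
n(LiOH) used = 0.3616 x 0.01444 = 0.005222 mol, which equals the excess n(HBr).
So n(HBr) consumed by the sample = 0.01447 - 0.005222 = 0.009245 mol.
n(NaOH) = 0.009245 / 1 = 0.009245 mol.
mass NaOH = 0.009245 x 40.00 = 0.3698 g, so %NaOH = 0.3698/0.6448 x 100 = 57.4%.

57.4%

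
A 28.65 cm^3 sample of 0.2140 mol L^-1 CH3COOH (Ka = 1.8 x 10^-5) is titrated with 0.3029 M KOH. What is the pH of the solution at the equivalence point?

n(CH3COOH) = 0.2140 x 0.02865 = 0.006131 mol; V(KOH) at equivalence = 0.006131/0.3029 = 0.02024 L.
At equivalence all the acid is converted to CH3COO-; total volume = 0.02865 + 0.02024 = 0.04889 L, so [CH3COO-] = 0.006131/0.04889 = 0.1254 M.
Kb = Kw/Ka = 1.0e-14 / 1.8 x 10^-5 = 5.56e-10.
[OH^-] = sqrt(Kb x [CH3COO-]) = sqrt(5.56e-10 x 0.1254) = 8.35e-6 M.
pOH = 5.08, so pH = 14.00 - 5.08 = 8.92.

8.92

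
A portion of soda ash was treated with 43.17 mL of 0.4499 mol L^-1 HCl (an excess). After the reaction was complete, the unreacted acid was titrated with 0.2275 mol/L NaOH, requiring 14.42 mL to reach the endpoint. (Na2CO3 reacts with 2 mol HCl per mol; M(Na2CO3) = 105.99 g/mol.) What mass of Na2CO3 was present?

Total n(HCl) added = 0.4499 x 0.04317 = 0.01942 mol.
n(NaOH) used = 0.2275 x 0.01442 = 0.003281 mol, which equals the excess n(HCl).
So n(HCl) consumed by the sample = 0.01942 - 0.003281 = 0.01614 mol.
n(Na2CO3) = 0.01614 / 2 = 0.008071 mol.
mass = 0.008071 mol x 105.99 g/mol = 0.855 g.

0.855 g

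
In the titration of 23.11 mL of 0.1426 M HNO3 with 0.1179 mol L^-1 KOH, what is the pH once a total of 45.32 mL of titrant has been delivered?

12.48

n(acid) = 0.1426 x 0.02311 = 0.003295 mol; n(KOH) added = 0.1179 x 0.04532 = 0.005343 mol.
Base is in excess by 0.005343 - 0.003295 = 0.002048 mol in a total volume of 0.06843 L.
[OH^-] = 0.002048/0.06843 = 0.02992 M, so pOH = 1.52 and pH = 14.00 - 1.52 = 12.48.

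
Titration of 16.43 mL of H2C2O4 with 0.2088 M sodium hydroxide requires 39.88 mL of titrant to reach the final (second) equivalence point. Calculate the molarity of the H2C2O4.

0.253 M

n(NaOH) = 0.2088 x 0.03988 = 0.008327 mol.
At the final (second) equivalence point, 2 mol OH^- react per mol H2C2O4, so n(H2C2O4) = 0.008327 / 2 = 0.004163 mol.
[H2C2O4] = 0.004163 / 0.01643 L = 0.253 M.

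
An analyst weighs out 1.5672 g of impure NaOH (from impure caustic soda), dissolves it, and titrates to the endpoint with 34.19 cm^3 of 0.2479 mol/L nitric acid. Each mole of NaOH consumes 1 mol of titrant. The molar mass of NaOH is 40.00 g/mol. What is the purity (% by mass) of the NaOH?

21.6%

n(HNO3) = 0.2479 x 0.03419 = 0.008476 mol.
n(NaOH) = 0.008476 / 1 = 0.008476 mol.
mass of NaOH = 0.008476 x 40.00 = 0.3390 g.
% purity = 0.3390 / 1.5672 x 100 = 21.6%.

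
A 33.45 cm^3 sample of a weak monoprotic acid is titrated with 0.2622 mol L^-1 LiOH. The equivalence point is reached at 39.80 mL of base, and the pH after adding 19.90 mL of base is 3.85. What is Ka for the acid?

1.4 x 10^-4

19.90 mL is half of the equivalence volume, so this is the half-equivalence point where [HA] = [A^-].
At half-equivalence pH = pKa, so pKa = 3.85.
Ka = 10^(-3.85) = 1.4 x 10^-4.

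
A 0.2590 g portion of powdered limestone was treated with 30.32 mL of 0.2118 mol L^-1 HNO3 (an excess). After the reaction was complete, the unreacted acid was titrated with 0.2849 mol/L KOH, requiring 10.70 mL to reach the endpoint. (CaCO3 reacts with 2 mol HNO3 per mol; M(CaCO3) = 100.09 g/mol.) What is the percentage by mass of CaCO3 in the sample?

65.2%

Total n(HNO3) added = 0.2118 x 0.03032 = 0.006422 mol.
n(KOH) used = 0.2849 x 0.01070 = 0.003048 mol, which equals the excess n(HNO3).
So n(HNO3) consumed by the sample = 0.006422 - 0.003048 = 0.003373 mol.
n(CaCO3) = 0.003373 / 2 = 0.001687 mol.
mass CaCO3 = 0.001687 x 100.09 = 0.1688 g, so %CaCO3 = 0.1688/0.2590 x 100 = 65.2%.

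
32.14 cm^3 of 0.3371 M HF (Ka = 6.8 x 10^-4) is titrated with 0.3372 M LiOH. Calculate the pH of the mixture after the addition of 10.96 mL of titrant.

Initial n(HF) = 0.3371 x 0.03214 = 0.01083 mol.
n(LiOH) added = 0.3372 x 0.01096 = 0.003696 mol, converting that many moles of HF to F-.
Remaining n(HF) = 0.007139 mol; n(F-) = 0.003696 mol.
By Henderson-Hasselbalch, pH = pKa + log([A^-]/[HA]) = 3.17 + log(0.003696/0.007139) = 3.17 + (-0.29) = 2.88.

2.88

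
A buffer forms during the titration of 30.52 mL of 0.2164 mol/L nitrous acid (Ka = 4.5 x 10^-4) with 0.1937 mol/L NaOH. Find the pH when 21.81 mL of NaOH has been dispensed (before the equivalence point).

3.60

Initial n(HNO2) = 0.2164 x 0.03052 = 0.006605 mol.
n(NaOH) added = 0.1937 x 0.02181 = 0.004225 mol, converting that many moles of HNO2 to NO2-.
Remaining n(HNO2) = 0.002380 mol; n(NO2-) = 0.004225 mol.
By Henderson-Hasselbalch, pH = pKa + log([A^-]/[HA]) = 3.35 + log(0.004225/0.002380) = 3.35 + (+0.25) = 3.60.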